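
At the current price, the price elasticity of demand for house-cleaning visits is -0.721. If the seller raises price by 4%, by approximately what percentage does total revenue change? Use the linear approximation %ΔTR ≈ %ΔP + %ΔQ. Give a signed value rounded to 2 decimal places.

+1.12%

%ΔQ ≈ Ed × %ΔP = (-0.721) × (+4%) = -2.8840%
%ΔTR ≈ %ΔP + %ΔQ = (+4%) + (-2.8840%) = +1.1160%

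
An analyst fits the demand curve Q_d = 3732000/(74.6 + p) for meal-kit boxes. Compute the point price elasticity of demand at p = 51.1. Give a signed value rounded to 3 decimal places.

-0.407

dQ_d/dp = −3732000/(74.6 + p)² = -236.195. At p = 51.1, Q_d = 29689.7.
Ed = (dQ_d/dp)·(p/Q_d) = (-236.195) × (51.1/29689.7) = -0.40652…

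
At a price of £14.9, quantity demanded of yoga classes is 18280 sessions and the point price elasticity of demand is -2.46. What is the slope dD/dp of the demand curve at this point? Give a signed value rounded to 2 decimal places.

Ed = (dD/dp)·(p/D) ⇒ dD/dp = Ed·D/p = (-2.46)·18280/14.9 = -3018.0402…

-3018.04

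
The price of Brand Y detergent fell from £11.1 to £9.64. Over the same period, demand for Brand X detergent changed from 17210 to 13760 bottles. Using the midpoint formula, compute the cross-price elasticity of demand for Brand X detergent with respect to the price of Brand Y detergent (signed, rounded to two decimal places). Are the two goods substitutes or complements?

1.58; substitutes

%ΔQ_{Brand X detergent} = (13760 − 17210)/avg = -3450/15485 = -0.222796…
%ΔP_{Brand Y detergent} = (9.64 − 11.1)/avg = -1.46/10.37 = -0.140790…
E_cross = (-3450/15485) / (-1.46/10.37) = 1.5824…
E_cross > 0 ⇒ the goods are substitutes.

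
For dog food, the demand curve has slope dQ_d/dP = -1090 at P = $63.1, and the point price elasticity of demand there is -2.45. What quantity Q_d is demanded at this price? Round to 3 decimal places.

28073.061

Ed = (dQ_d/dP)·(P/Q_d) ⇒ Q_d = (dQ_d/dP)·P/Ed = (-1090)·63.1/(-2.45) = 28073.06122…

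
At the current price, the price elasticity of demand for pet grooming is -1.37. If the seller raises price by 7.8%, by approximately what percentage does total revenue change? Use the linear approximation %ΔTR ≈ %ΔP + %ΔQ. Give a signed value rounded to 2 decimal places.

-2.89%

%ΔQ ≈ Ed × %ΔP = (-1.37) × (+7.8%) = -10.6860%
%ΔTR ≈ %ΔP + %ΔQ = (+7.8%) + (-10.6860%) = -2.8860%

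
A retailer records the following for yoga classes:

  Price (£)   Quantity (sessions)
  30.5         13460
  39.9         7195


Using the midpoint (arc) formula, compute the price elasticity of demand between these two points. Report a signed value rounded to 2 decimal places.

-2.27

%ΔQ = (7195 − 13460) / [(13460 + 7195)/2] = -6265/10327.5 = -0.606632…
%ΔP = (39.9 − 30.5) / [(30.5 + 39.9)/2] = 9.4/35.2 = 0.267045…
Arc Ed = %ΔQ / %ΔP = (-6265/10327.5) / (9.4/35.2) = -2.2716…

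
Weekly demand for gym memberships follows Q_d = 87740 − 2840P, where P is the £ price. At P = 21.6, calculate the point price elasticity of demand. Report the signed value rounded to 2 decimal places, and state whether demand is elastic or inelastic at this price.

dQ_d/dP = −2840. At P = 21.6, Q_d = 87740 − 2840(21.6) = 26396.
Ed = (dQ_d/dP)·(P/Q_d) = −2840 × (21.6/26396) = -2.3239…
|Ed| = 2.32 > 1, so demand is elastic.

-2.32; elastic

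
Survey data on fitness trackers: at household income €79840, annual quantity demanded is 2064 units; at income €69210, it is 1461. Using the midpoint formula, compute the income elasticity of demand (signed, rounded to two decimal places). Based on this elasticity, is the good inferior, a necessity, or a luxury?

2.40; luxury

%ΔQ = (1461 − 2064)/[( 2064 + 1461)/2] = -603/1762.5 = -0.342127…
%ΔIncome = (69210 − 79840)/[( 79840 + 69210)/2] = -10630/74525 = -0.142636…
E_income = (-603/1762.5) / (-10630/74525) = 2.3985…
E_income > 1 ⇒ normal good, luxury.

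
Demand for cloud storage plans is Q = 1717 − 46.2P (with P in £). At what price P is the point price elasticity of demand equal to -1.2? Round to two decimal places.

20.27

Ed = −46.2P/(1717 − 46.2P). Set this equal to -1.2:
46.2P = 1.2·(1717 − 46.2P) ⇒ 46.2P(1 + 1.2) = 1.2·1717
P = 1.2·1717 / (46.2·2.2) = 20.2715…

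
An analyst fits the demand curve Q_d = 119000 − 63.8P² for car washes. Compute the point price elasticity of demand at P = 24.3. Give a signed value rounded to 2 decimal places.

-0.93

dQ_d/dP = −2·63.8·P = -3100.68. At P = 24.3, Q_d = 81326.738.
Ed = (dQ_d/dP)·(P/Q_d) = (-3100.68) × (24.3/81326.738) = -0.9264…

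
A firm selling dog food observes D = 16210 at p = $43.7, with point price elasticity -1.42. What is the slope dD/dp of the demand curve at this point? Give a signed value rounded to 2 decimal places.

-526.73

Ed = (dD/dp)·(p/D) ⇒ dD/dp = Ed·D/p = (-1.42)·16210/43.7 = -526.7322…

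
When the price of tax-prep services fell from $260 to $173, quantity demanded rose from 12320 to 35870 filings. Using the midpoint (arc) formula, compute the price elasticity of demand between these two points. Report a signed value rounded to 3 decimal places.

%ΔQ = (35870 − 12320) / [(12320 + 35870)/2] = 23550/24095 = 0.977381…
%ΔP = (173 − 260) / [(260 + 173)/2] = -87/216.5 = -0.401847…
Arc Ed = %ΔQ / %ΔP = (23550/24095) / (-87/216.5) = -2.43221…

-2.432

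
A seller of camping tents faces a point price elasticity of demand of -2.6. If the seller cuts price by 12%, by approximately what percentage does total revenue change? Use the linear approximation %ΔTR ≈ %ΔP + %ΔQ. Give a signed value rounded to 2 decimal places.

%ΔQ ≈ Ed × %ΔP = (-2.6) × (-12%) = +31.2000%
%ΔTR ≈ %ΔP + %ΔQ = (-12%) + (+31.2000%) = +19.2000%

+19.20%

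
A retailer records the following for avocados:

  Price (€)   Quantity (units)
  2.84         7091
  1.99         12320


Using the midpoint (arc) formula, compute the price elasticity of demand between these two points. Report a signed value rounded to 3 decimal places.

%ΔQ = (12320 − 7091) / [(7091 + 12320)/2] = 5229/9705.5 = 0.538766…
%ΔP = (1.99 − 2.84) / [(2.84 + 1.99)/2] = -0.85/2.415 = -0.351966…
Arc Ed = %ΔQ / %ΔP = (5229/9705.5) / (-0.85/2.415) = -1.53073…

-1.531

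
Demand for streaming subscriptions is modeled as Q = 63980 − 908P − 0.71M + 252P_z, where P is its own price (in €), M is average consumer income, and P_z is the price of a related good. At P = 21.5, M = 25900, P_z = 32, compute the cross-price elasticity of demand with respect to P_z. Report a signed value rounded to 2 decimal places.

At the given values, Q = 63980 − 908(21.5) − 0.71(25900) + 252(32) = 34133.
∂Q/∂P_z = 252.
E = (252) × (32/34133) = 0.2362…

0.24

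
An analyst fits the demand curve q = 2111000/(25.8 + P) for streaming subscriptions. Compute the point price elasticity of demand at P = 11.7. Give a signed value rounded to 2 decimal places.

dq/dP = −2111000/(25.8 + P)² = -1501.16. At P = 11.7, q = 56293.3.
Ed = (dq/dP)·(P/q) = (-1501.16) × (11.7/56293.3) = -0.312

-0.31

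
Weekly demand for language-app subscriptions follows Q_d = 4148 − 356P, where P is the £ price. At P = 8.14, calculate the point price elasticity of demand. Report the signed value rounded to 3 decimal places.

-2.318

dQ_d/dP = −356. At P = 8.14, Q_d = 4148 − 356(8.14) = 1250.16.
Ed = (dQ_d/dP)·(P/Q_d) = −356 × (8.14/1250.16) = -2.31797…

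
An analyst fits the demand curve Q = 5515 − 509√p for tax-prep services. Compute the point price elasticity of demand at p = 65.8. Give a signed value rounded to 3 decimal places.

-1.489

dQ/dp = −509/(2√p) = -31.3744. At p = 65.8, Q = 1386.13.
Ed = (dQ/dp)·(p/Q) = (-31.3744) × (65.8/1386.13) = -1.48934…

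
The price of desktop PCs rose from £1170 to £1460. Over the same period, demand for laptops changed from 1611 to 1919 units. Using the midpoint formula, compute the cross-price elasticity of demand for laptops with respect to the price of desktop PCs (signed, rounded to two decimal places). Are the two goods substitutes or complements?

%ΔQ_{laptops} = (1919 − 1611)/avg = 308/1765 = 0.174504…
%ΔP_{desktop PCs} = (1460 − 1170)/avg = 290/1315 = 0.220532…
E_cross = (308/1765) / (290/1315) = 0.7912…
E_cross > 0 ⇒ the goods are substitutes.

0.79; substitutes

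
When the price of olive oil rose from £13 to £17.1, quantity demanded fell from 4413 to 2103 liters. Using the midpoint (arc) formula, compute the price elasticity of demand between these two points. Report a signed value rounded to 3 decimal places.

%ΔQ = (2103 − 4413) / [(4413 + 2103)/2] = -2310/3258 = -0.709023…
%ΔP = (17.1 − 13) / [(13 + 17.1)/2] = 4.1/15.05 = 0.272425…
Arc Ed = %ΔQ / %ΔP = (-2310/3258) / (4.1/15.05) = -2.60263…

-2.603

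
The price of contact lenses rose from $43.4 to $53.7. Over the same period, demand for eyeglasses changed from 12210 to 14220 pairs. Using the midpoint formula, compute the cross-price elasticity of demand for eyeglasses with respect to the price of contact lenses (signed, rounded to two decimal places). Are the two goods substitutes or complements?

%ΔQ_{eyeglasses} = (14220 − 12210)/avg = 2010/13215 = 0.152099…
%ΔP_{contact lenses} = (53.7 − 43.4)/avg = 10.3/48.55 = 0.212152…
E_cross = (2010/13215) / (10.3/48.55) = 0.7169…
E_cross > 0 ⇒ the goods are substitutes.

0.72; substitutes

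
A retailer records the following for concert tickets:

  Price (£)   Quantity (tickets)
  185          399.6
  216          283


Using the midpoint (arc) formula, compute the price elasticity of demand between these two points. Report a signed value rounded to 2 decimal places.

-2.21

%ΔQ = (283 − 399.6) / [(399.6 + 283)/2] = -116.6/341.3 = -0.341634…
%ΔP = (216 − 185) / [(185 + 216)/2] = 31/200.5 = 0.154613…
Arc Ed = %ΔQ / %ΔP = (-116.6/341.3) / (31/200.5) = -2.2096…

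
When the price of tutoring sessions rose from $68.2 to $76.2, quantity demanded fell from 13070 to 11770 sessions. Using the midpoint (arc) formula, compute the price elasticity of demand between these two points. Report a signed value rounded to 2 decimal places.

-0.94

%ΔQ = (11770 − 13070) / [(13070 + 11770)/2] = -1300/12420 = -0.104669…
%ΔP = (76.2 − 68.2) / [(68.2 + 76.2)/2] = 8/72.2 = 0.110803…
Arc Ed = %ΔQ / %ΔP = (-1300/12420) / (8/72.2) = -0.9446…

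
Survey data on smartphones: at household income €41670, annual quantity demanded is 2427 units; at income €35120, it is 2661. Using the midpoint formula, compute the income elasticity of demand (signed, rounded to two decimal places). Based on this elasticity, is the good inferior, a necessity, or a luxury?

-0.54; inferior

%ΔQ = (2661 − 2427)/[( 2427 + 2661)/2] = 234/2544 = 0.091981…
%ΔIncome = (35120 − 41670)/[( 41670 + 35120)/2] = -6550/38395 = -0.170595…
E_income = (234/2544) / (-6550/38395) = -0.5391…
E_income < 0 ⇒ inferior good.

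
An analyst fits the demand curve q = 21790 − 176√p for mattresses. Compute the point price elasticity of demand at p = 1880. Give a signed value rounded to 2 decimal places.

dq/dp = −176/(2√p) = -2.02957. At p = 1880, q = 14158.8.
Ed = (dq/dp)·(p/q) = (-2.02957) × (1880/14158.8) = -0.2694…

-0.27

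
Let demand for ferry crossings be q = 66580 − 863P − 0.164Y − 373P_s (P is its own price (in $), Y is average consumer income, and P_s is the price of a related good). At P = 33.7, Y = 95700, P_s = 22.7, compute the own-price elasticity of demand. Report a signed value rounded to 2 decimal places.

At the given values, q = 66580 − 863(33.7) − 0.164(95700) − 373(22.7) = 13335.
∂q/∂P = −863.
E = (-863) × (33.7/13335) = -2.1809…

-2.18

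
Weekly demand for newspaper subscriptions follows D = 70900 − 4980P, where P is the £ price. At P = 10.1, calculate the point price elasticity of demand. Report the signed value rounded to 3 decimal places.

-2.441

dD/dP = −4980. At P = 10.1, D = 70900 − 4980(10.1) = 20602.
Ed = (dD/dP)·(P/D) = −4980 × (10.1/20602) = -2.44141…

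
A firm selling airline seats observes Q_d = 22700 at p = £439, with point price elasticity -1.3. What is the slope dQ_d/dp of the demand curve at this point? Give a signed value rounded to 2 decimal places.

Ed = (dQ_d/dp)·(p/Q_d) ⇒ dQ_d/dp = Ed·Q_d/p = (-1.3)·22700/439 = -67.2209…

-67.22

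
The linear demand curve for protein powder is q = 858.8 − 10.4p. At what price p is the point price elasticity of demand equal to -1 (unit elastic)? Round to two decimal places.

41.29

Ed = −10.4p/(858.8 − 10.4p). Set this equal to -1:
10.4p = 1·(858.8 − 10.4p) ⇒ 10.4p(1 + 1) = 1·858.8
p = 1·858.8 / (10.4·2) = 41.2884…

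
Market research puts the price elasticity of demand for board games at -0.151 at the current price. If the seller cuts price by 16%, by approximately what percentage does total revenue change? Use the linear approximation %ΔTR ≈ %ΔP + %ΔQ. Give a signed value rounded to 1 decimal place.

%ΔQ ≈ Ed × %ΔP = (-0.151) × (-16%) = +2.4160%
%ΔTR ≈ %ΔP + %ΔQ = (-16%) + (+2.4160%) = -13.5840%

-13.6%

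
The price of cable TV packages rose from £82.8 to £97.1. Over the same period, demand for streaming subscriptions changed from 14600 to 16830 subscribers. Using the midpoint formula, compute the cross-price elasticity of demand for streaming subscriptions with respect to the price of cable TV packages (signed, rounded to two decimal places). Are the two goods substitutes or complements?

0.89; substitutes

%ΔQ_{streaming subscriptions} = (16830 − 14600)/avg = 2230/15715 = 0.141902…
%ΔP_{cable TV packages} = (97.1 − 82.8)/avg = 14.3/89.95 = 0.158977…
E_cross = (2230/15715) / (14.3/89.95) = 0.8925…
E_cross > 0 ⇒ the goods are substitutes.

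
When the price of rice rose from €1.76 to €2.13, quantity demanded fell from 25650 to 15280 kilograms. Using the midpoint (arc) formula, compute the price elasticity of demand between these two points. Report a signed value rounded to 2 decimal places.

%ΔQ = (15280 − 25650) / [(25650 + 15280)/2] = -10370/20465 = -0.506718…
%ΔP = (2.13 − 1.76) / [(1.76 + 2.13)/2] = 0.37/1.945 = 0.190231…
Arc Ed = %ΔQ / %ΔP = (-10370/20465) / (0.37/1.945) = -2.6636…

-2.66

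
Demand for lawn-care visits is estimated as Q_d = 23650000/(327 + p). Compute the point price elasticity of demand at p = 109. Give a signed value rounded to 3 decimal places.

-0.250

dQ_d/dp = −23650000/(327 + p)² = -124.411. At p = 109, Q_d = 54243.1.
Ed = (dQ_d/dp)·(p/Q_d) = (-124.411) × (109/54243.1) = -0.25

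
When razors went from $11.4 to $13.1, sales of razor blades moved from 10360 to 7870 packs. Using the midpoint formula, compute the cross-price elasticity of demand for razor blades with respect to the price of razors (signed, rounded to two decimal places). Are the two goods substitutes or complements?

%ΔQ_{razor blades} = (7870 − 10360)/avg = -2490/9115 = -0.273176…
%ΔP_{razors} = (13.1 − 11.4)/avg = 1.7/12.25 = 0.138775…
E_cross = (-2490/9115) / (1.7/12.25) = -1.9684…
E_cross < 0 ⇒ the goods are complements.

-1.97; complements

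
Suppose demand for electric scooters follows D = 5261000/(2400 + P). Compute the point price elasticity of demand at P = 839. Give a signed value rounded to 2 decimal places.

dD/dP = −5261000/(2400 + P)² = -0.501472. At P = 839, D = 1624.27.
Ed = (dD/dP)·(P/D) = (-0.501472) × (839/1624.27) = -0.2590…

-0.26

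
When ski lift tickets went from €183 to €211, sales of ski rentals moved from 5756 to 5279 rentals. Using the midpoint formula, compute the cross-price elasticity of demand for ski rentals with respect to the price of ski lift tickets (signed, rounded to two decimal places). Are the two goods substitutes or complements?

%ΔQ_{ski rentals} = (5279 − 5756)/avg = -477/5517.5 = -0.086452…
%ΔP_{ski lift tickets} = (211 − 183)/avg = 28/197 = 0.142131…
E_cross = (-477/5517.5) / (28/197) = -0.6082…
E_cross < 0 ⇒ the goods are complements.

-0.61; complements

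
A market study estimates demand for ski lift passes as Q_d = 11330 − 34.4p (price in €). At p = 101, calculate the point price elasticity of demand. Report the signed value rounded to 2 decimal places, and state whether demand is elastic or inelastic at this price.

dQ_d/dp = −34.4. At p = 101, Q_d = 11330 − 34.4(101) = 7855.6.
Ed = (dQ_d/dp)·(p/Q_d) = −34.4 × (101/7855.6) = -0.4422…
|Ed| = 0.44 < 1, so demand is inelastic.

-0.44; inelastic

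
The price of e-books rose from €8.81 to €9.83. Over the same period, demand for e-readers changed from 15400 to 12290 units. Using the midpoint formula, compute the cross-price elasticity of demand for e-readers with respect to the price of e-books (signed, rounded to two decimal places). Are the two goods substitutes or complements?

-2.05; complements

%ΔQ_{e-readers} = (12290 − 15400)/avg = -3110/13845 = -0.224629…
%ΔP_{e-books} = (9.83 − 8.81)/avg = 1.02/9.32 = 0.109442…
E_cross = (-3110/13845) / (1.02/9.32) = -2.0525…
E_cross < 0 ⇒ the goods are complements.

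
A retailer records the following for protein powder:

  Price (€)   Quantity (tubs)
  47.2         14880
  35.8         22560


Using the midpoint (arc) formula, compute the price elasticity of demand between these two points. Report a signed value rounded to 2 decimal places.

-1.49

%ΔQ = (22560 − 14880) / [(14880 + 22560)/2] = 7680/18720 = 0.410256…
%ΔP = (35.8 − 47.2) / [(47.2 + 35.8)/2] = -11.4/41.5 = -0.274698…
Arc Ed = %ΔQ / %ΔP = (7680/18720) / (-11.4/41.5) = -1.4934…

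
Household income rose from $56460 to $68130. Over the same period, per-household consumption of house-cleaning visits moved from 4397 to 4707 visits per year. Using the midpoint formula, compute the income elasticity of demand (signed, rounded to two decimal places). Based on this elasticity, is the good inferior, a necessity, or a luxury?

0.36; necessity

%ΔQ = (4707 − 4397)/[( 4397 + 4707)/2] = 310/4552 = 0.068101…
%ΔIncome = (68130 − 56460)/[( 56460 + 68130)/2] = 11670/62295 = 0.187334…
E_income = (310/4552) / (11670/62295) = 0.3635…
0 < E_income < 1 ⇒ normal good, necessity.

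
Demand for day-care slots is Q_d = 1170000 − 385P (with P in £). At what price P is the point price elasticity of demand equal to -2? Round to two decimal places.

Ed = −385P/(1170000 − 385P). Set this equal to -2:
385P = 2·(1170000 − 385P) ⇒ 385P(1 + 2) = 2·1170000
P = 2·1170000 / (385·3) = 2025.9740…

2025.97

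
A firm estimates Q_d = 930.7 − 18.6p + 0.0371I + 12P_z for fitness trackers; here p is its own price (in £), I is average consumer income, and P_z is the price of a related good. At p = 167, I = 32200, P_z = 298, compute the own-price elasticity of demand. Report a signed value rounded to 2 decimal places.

-1.20

At the given values, Q_d = 930.7 − 18.6(167) + 0.0371(32200) + 12(298) = 2595.12.
∂Q_d/∂p = −18.6.
E = (-18.6) × (167/2595.12) = -1.1969…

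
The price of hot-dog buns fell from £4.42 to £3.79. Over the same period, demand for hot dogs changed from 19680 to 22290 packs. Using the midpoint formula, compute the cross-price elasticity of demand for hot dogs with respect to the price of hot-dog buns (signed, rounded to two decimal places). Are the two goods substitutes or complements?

-0.81; complements

%ΔQ_{hot dogs} = (22290 − 19680)/avg = 2610/20985 = 0.124374…
%ΔP_{hot-dog buns} = (3.79 − 4.42)/avg = -0.63/4.105 = -0.153471…
E_cross = (2610/20985) / (-0.63/4.105) = -0.8104…
E_cross < 0 ⇒ the goods are complements.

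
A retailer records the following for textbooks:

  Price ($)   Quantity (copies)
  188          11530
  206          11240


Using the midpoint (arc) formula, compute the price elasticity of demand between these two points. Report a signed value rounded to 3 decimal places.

-0.279

%ΔQ = (11240 − 11530) / [(11530 + 11240)/2] = -290/11385 = -0.025472…
%ΔP = (206 − 188) / [(188 + 206)/2] = 18/197 = 0.091370…
Arc Ed = %ΔQ / %ΔP = (-290/11385) / (18/197) = -0.27877…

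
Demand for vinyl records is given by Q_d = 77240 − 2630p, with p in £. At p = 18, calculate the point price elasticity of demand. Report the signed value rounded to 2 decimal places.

dQ_d/dp = −2630. At p = 18, Q_d = 77240 − 2630(18) = 29900.
Ed = (dQ_d/dp)·(p/Q_d) = −2630 × (18/29900) = -1.5832…

-1.58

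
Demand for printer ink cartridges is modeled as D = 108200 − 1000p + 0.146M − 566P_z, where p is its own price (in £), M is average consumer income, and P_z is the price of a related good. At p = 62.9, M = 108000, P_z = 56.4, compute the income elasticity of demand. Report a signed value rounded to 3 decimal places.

At the given values, D = 108200 − 1000(62.9) + 0.146(108000) − 566(56.4) = 29145.6.
∂D/∂M = 0.146.
E = (0.146) × (108000/29145.6) = 0.54100…

0.541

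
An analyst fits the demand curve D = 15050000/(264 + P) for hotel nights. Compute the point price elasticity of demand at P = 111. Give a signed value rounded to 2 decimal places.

dD/dP = −15050000/(264 + P)² = -107.022. At P = 111, D = 40133.3.
Ed = (dD/dP)·(P/D) = (-107.022) × (111/40133.3) = -0.296

-0.30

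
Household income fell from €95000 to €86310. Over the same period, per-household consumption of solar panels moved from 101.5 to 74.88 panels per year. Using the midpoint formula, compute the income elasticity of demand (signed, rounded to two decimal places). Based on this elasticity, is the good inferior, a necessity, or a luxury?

%ΔQ = (74.88 − 101.5)/[( 101.5 + 74.88)/2] = -26.62/88.19 = -0.301848…
%ΔIncome = (86310 − 95000)/[( 95000 + 86310)/2] = -8690/90655 = -0.095857…
E_income = (-26.62/88.19) / (-8690/90655) = 3.1489…
E_income > 1 ⇒ normal good, luxury.

3.15; luxury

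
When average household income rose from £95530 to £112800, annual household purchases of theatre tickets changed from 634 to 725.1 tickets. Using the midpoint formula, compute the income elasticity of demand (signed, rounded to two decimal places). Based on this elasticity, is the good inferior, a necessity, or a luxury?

%ΔQ = (725.1 − 634)/[( 634 + 725.1)/2] = 91.1/679.55 = 0.134059…
%ΔIncome = (112800 − 95530)/[( 95530 + 112800)/2] = 17270/104165 = 0.165794…
E_income = (91.1/679.55) / (17270/104165) = 0.8085…
0 < E_income < 1 ⇒ normal good, necessity.

0.81; necessity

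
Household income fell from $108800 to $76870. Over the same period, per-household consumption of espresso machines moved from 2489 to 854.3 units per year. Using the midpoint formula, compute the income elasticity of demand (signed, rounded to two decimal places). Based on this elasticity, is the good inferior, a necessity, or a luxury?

2.84; luxury

%ΔQ = (854.3 − 2489)/[( 2489 + 854.3)/2] = -1634.7/1671.65 = -0.977896…
%ΔIncome = (76870 − 108800)/[( 108800 + 76870)/2] = -31930/92835 = -0.343943…
E_income = (-1634.7/1671.65) / (-31930/92835) = 2.8431…
E_income > 1 ⇒ normal good, luxury.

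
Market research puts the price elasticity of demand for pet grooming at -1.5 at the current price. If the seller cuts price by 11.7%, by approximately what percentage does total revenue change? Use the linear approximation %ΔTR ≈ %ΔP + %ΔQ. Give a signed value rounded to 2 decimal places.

+5.85%

%ΔQ ≈ Ed × %ΔP = (-1.5) × (-11.7%) = +17.5500%
%ΔTR ≈ %ΔP + %ΔQ = (-11.7%) + (+17.5500%) = +5.8500%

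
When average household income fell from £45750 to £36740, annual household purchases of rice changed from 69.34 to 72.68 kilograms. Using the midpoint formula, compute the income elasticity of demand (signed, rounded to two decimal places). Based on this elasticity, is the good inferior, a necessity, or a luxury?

-0.22; inferior

%ΔQ = (72.68 − 69.34)/[( 69.34 + 72.68)/2] = 3.34/71.01 = 0.047035…
%ΔIncome = (36740 − 45750)/[( 45750 + 36740)/2] = -9010/41245 = -0.218450…
E_income = (3.34/71.01) / (-9010/41245) = -0.2153…
E_income < 0 ⇒ inferior good.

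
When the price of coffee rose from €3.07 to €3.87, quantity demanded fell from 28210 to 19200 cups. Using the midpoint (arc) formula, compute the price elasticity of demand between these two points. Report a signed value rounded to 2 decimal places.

-1.65

%ΔQ = (19200 − 28210) / [(28210 + 19200)/2] = -9010/23705 = -0.380088…
%ΔP = (3.87 − 3.07) / [(3.07 + 3.87)/2] = 0.8/3.47 = 0.230547…
Arc Ed = %ΔQ / %ΔP = (-9010/23705) / (0.8/3.47) = -1.6486…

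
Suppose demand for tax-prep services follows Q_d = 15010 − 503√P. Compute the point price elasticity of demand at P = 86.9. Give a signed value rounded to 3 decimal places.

dQ_d/dP = −503/(2√P) = -26.9791. At P = 86.9, Q_d = 10321.
Ed = (dQ_d/dP)·(P/Q_d) = (-26.9791) × (86.9/10321) = -0.22715…

-0.227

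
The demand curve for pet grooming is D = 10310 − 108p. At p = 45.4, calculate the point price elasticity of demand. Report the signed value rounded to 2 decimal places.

dD/dp = −108. At p = 45.4, D = 10310 − 108(45.4) = 5406.8.
Ed = (dD/dp)·(p/D) = −108 × (45.4/5406.8) = -0.9068…

-0.91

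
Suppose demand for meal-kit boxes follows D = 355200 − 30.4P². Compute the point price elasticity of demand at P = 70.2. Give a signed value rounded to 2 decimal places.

dD/dP = −2·30.4·P = -4268.16. At P = 70.2, D = 205387.584.
Ed = (dD/dP)·(P/D) = (-4268.16) × (70.2/205387.584) = -1.4588…

-1.46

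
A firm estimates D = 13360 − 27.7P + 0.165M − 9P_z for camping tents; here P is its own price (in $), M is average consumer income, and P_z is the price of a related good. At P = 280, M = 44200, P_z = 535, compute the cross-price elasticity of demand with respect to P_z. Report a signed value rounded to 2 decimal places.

-0.60

At the given values, D = 13360 − 27.7(280) + 0.165(44200) − 9(535) = 8082.
∂D/∂P_z = -9.
E = (-9) × (535/8082) = -0.5957…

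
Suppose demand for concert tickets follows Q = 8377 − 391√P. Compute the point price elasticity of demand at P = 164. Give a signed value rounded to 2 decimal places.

-0.74

dQ/dP = −391/(2√P) = -15.266. At P = 164, Q = 3369.76.
Ed = (dQ/dP)·(P/Q) = (-15.266) × (164/3369.76) = -0.7429…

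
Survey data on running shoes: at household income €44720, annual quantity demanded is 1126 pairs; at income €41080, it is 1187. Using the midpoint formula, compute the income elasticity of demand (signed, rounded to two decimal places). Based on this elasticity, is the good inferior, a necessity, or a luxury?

-0.62; inferior

%ΔQ = (1187 − 1126)/[( 1126 + 1187)/2] = 61/1156.5 = 0.052745…
%ΔIncome = (41080 − 44720)/[( 44720 + 41080)/2] = -3640/42900 = -0.084848…
E_income = (61/1156.5) / (-3640/42900) = -0.6216…
E_income < 0 ⇒ inferior good.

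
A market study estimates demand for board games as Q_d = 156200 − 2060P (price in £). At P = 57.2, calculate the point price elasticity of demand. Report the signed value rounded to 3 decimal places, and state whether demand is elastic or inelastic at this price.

-3.071; elastic

dQ_d/dP = −2060. At P = 57.2, Q_d = 156200 − 2060(57.2) = 38368.
Ed = (dQ_d/dP)·(P/Q_d) = −2060 × (57.2/38368) = -3.07110…
|Ed| = 3.071 > 1, so demand is elastic.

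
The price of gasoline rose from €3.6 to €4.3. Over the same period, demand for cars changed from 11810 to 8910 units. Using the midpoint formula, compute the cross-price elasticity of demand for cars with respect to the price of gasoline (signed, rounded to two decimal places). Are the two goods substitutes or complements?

-1.58; complements

%ΔQ_{cars} = (8910 − 11810)/avg = -2900/10360 = -0.279922…
%ΔP_{gasoline} = (4.3 − 3.6)/avg = 0.7/3.95 = 0.177215…
E_cross = (-2900/10360) / (0.7/3.95) = -1.5795…
E_cross < 0 ⇒ the goods are complements.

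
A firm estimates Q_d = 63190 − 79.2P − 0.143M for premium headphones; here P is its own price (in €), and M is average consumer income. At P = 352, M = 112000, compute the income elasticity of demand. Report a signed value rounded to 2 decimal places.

At the given values, Q_d = 63190 − 79.2(352) − 0.143(112000) = 19295.6.
∂Q_d/∂M = -0.143.
E = (-0.143) × (112000/19295.6) = -0.8300…

-0.83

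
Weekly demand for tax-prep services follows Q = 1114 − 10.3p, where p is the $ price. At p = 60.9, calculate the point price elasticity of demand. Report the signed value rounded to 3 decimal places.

dQ/dp = −10.3. At p = 60.9, Q = 1114 − 10.3(60.9) = 486.73.
Ed = (dQ/dp)·(p/Q) = −10.3 × (60.9/486.73) = -1.28874…

-1.289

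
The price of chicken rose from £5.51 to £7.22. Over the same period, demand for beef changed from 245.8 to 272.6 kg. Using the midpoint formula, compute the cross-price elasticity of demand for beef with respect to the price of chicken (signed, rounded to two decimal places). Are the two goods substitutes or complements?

0.38; substitutes

%ΔQ_{beef} = (272.6 − 245.8)/avg = 26.8/259.2 = 0.103395…
%ΔP_{chicken} = (7.22 − 5.51)/avg = 1.71/6.365 = 0.268656…
E_cross = (26.8/259.2) / (1.71/6.365) = 0.3848…
E_cross > 0 ⇒ the goods are substitutes.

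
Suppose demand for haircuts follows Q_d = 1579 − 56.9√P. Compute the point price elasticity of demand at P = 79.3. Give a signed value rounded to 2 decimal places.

-0.24

dQ_d/dP = −56.9/(2√P) = -3.19481. At P = 79.3, Q_d = 1072.3.
Ed = (dQ_d/dP)·(P/Q_d) = (-3.19481) × (79.3/1072.3) = -0.2362…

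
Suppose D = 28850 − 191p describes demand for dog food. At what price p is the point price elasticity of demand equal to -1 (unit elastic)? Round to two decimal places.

Ed = −191p/(28850 − 191p). Set this equal to -1:
191p = 1·(28850 − 191p) ⇒ 191p(1 + 1) = 1·28850
p = 1·28850 / (191·2) = 75.5235…

75.52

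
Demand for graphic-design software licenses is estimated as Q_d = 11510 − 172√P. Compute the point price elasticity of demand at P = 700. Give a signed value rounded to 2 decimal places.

-0.33

dQ_d/dP = −172/(2√P) = -3.25049. At P = 700, Q_d = 6959.31.
Ed = (dQ_d/dP)·(P/Q_d) = (-3.25049) × (700/6959.31) = -0.3269…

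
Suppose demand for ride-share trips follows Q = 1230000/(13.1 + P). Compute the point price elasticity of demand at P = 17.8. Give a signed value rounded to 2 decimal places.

dQ/dP = −1230000/(13.1 + P)² = -1288.21. At P = 17.8, Q = 39805.8.
Ed = (dQ/dP)·(P/Q) = (-1288.21) × (17.8/39805.8) = -0.5760…

-0.58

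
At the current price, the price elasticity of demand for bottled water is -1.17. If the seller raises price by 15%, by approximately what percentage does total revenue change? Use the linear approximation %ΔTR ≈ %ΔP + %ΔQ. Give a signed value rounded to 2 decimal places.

%ΔQ ≈ Ed × %ΔP = (-1.17) × (+15%) = -17.5500%
%ΔTR ≈ %ΔP + %ΔQ = (+15%) + (-17.5500%) = -2.5500%

-2.55%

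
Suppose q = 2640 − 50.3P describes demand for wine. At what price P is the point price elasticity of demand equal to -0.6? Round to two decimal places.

Ed = −50.3P/(2640 − 50.3P). Set this equal to -0.6:
50.3P = 0.6·(2640 − 50.3P) ⇒ 50.3P(1 + 0.6) = 0.6·2640
P = 0.6·2640 / (50.3·1.6) = 19.6819…

19.68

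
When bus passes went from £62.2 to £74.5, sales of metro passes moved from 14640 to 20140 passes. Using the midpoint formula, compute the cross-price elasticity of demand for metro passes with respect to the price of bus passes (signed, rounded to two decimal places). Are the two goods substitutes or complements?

%ΔQ_{metro passes} = (20140 − 14640)/avg = 5500/17390 = 0.316273…
%ΔP_{bus passes} = (74.5 − 62.2)/avg = 12.3/68.35 = 0.179956…
E_cross = (5500/17390) / (12.3/68.35) = 1.7575…
E_cross > 0 ⇒ the goods are substitutes.

1.76; substitutes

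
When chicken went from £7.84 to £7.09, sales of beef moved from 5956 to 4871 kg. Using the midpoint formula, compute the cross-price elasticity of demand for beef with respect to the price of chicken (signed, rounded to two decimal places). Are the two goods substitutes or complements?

%ΔQ_{beef} = (4871 − 5956)/avg = -1085/5413.5 = -0.200424…
%ΔP_{chicken} = (7.09 − 7.84)/avg = -0.75/7.465 = -0.100468…
E_cross = (-1085/5413.5) / (-0.75/7.465) = 1.9948…
E_cross > 0 ⇒ the goods are substitutes.

1.99; substitutes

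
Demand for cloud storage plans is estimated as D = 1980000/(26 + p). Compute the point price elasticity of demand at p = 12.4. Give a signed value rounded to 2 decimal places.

-0.32

dD/dp = −1980000/(26 + p)² = -1342.77. At p = 12.4, D = 51562.5.
Ed = (dD/dp)·(p/D) = (-1342.77) × (12.4/51562.5) = -0.3229…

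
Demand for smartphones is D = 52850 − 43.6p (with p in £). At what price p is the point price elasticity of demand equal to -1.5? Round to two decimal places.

727.29

Ed = −43.6p/(52850 − 43.6p). Set this equal to -1.5:
43.6p = 1.5·(52850 − 43.6p) ⇒ 43.6p(1 + 1.5) = 1.5·52850
p = 1.5·52850 / (43.6·2.5) = 727.2935…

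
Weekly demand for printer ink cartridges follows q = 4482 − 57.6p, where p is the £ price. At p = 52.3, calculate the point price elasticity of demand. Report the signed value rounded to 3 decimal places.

-2.050

dq/dp = −57.6. At p = 52.3, q = 4482 − 57.6(52.3) = 1469.52.
Ed = (dq/dp)·(p/q) = −57.6 × (52.3/1469.52) = -2.04997…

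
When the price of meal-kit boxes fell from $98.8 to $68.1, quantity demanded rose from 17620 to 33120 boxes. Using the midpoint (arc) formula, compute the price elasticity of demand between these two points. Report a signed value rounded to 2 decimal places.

%ΔQ = (33120 − 17620) / [(17620 + 33120)/2] = 15500/25370 = 0.610957…
%ΔP = (68.1 − 98.8) / [(98.8 + 68.1)/2] = -30.7/83.45 = -0.367884…
Arc Ed = %ΔQ / %ΔP = (15500/25370) / (-30.7/83.45) = -1.6607…

-1.66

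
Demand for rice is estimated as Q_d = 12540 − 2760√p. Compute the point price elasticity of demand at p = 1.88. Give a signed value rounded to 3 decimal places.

dQ_d/dp = −2760/(2√p) = -1006.47. At p = 1.88, Q_d = 8755.68.
Ed = (dQ_d/dp)·(p/Q_d) = (-1006.47) × (1.88/8755.68) = -0.21610…

-0.216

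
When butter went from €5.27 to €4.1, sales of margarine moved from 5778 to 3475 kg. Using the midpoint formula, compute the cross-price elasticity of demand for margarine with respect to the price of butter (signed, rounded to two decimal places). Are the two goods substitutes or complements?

%ΔQ_{margarine} = (3475 − 5778)/avg = -2303/4626.5 = -0.497784…
%ΔP_{butter} = (4.1 − 5.27)/avg = -1.17/4.685 = -0.249733…
E_cross = (-2303/4626.5) / (-1.17/4.685) = 1.9932…
E_cross > 0 ⇒ the goods are substitutes.

1.99; substitutes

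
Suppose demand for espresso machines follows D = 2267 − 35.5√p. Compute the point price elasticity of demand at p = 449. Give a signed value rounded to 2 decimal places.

dD/dp = −35.5/(2√p) = -0.837674. At p = 449, D = 1514.77.
Ed = (dD/dp)·(p/D) = (-0.837674) × (449/1514.77) = -0.2482…

-0.25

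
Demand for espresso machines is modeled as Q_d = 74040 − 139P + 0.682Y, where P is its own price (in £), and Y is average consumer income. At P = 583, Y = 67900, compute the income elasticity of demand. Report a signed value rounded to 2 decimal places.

1.18

At the given values, Q_d = 74040 − 139(583) + 0.682(67900) = 39310.8.
∂Q_d/∂Y = 0.682.
E = (0.682) × (67900/39310.8) = 1.1779…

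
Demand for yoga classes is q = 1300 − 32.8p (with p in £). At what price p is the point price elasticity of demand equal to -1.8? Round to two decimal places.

25.48

Ed = −32.8p/(1300 − 32.8p). Set this equal to -1.8:
32.8p = 1.8·(1300 − 32.8p) ⇒ 32.8p(1 + 1.8) = 1.8·1300
p = 1.8·1300 / (32.8·2.8) = 25.4790…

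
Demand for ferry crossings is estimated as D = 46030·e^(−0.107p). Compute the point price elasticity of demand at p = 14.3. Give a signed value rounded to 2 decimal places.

-1.53

dD/dp = −0.107·D = -1066.38. At p = 14.3, D = 9966.14.
Ed = (dD/dp)·(p/D) = (-1066.38) × (14.3/9966.14) = -1.5301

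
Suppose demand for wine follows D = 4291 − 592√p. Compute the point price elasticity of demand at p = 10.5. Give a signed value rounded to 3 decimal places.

-0.404

dD/dp = −592/(2√p) = -91.3476. At p = 10.5, D = 2372.7.
Ed = (dD/dp)·(p/D) = (-91.3476) × (10.5/2372.7) = -0.40424…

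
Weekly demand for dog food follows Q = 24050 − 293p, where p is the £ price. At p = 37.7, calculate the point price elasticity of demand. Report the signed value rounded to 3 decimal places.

-0.849

dQ/dp = −293. At p = 37.7, Q = 24050 − 293(37.7) = 13003.9.
Ed = (dQ/dp)·(p/Q) = −293 × (37.7/13003.9) = -0.84944…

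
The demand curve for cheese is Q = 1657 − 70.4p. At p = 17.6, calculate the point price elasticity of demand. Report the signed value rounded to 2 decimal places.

dQ/dp = −70.4. At p = 17.6, Q = 1657 − 70.4(17.6) = 417.96.
Ed = (dQ/dp)·(p/Q) = −70.4 × (17.6/417.96) = -2.9644…

-2.96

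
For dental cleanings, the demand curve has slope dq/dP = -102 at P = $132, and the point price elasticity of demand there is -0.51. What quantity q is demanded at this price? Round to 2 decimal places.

26400.00

Ed = (dq/dP)·(P/q) ⇒ q = (dq/dP)·P/Ed = (-102)·132/(-0.51) = 26400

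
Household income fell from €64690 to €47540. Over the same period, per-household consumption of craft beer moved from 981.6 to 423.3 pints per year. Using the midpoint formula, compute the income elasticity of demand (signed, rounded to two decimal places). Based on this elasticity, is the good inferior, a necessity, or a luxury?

2.60; luxury

%ΔQ = (423.3 − 981.6)/[( 981.6 + 423.3)/2] = -558.3/702.45 = -0.794789…
%ΔIncome = (47540 − 64690)/[( 64690 + 47540)/2] = -17150/56115 = -0.305622…
E_income = (-558.3/702.45) / (-17150/56115) = 2.6005…
E_income > 1 ⇒ normal good, luxury.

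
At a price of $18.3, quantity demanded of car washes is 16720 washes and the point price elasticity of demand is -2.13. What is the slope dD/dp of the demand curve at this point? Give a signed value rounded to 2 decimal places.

Ed = (dD/dp)·(p/D) ⇒ dD/dp = Ed·D/p = (-2.13)·16720/18.3 = -1946.0983…

-1946.10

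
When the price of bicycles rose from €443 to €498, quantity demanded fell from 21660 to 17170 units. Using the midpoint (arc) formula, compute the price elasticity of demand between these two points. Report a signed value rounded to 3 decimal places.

%ΔQ = (17170 − 21660) / [(21660 + 17170)/2] = -4490/19415 = -0.231264…
%ΔP = (498 − 443) / [(443 + 498)/2] = 55/470.5 = 0.116896…
Arc Ed = %ΔQ / %ΔP = (-4490/19415) / (55/470.5) = -1.97836…

-1.978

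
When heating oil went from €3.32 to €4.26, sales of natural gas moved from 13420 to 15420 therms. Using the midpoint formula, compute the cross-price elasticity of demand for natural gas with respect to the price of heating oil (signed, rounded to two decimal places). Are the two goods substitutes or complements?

%ΔQ_{natural gas} = (15420 − 13420)/avg = 2000/14420 = 0.138696…
%ΔP_{heating oil} = (4.26 − 3.32)/avg = 0.94/3.79 = 0.248021…
E_cross = (2000/14420) / (0.94/3.79) = 0.5592…
E_cross > 0 ⇒ the goods are substitutes.

0.56; substitutes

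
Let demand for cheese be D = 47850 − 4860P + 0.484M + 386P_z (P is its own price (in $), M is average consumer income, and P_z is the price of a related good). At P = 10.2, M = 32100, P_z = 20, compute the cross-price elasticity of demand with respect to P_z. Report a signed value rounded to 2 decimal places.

0.36

At the given values, D = 47850 − 4860(10.2) + 0.484(32100) + 386(20) = 21534.4.
∂D/∂P_z = 386.
E = (386) × (20/21534.4) = 0.3584…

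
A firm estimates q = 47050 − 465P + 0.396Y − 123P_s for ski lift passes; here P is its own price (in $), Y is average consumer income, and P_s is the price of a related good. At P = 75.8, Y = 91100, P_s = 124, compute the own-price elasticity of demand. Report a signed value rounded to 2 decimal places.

At the given values, q = 47050 − 465(75.8) + 0.396(91100) − 123(124) = 32626.6.
∂q/∂P = −465.
E = (-465) × (75.8/32626.6) = -1.0803…

-1.08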